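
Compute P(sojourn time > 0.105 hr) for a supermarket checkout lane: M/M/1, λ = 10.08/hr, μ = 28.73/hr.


W ~ Exponential(μ−λ) for M/M/1.
μ − λ = 28.73 − 10.08 = 18.6500
P(W > t) = e^{−(μ−λ)t} = e^{−1.9582} = 0.141105

Final: 0.141105


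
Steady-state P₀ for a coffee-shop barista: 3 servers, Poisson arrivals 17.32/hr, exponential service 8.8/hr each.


a = λ/μ = 17.32/8.8 = 1.9682; ρ = a/c = 0.6561
Σ_{k=0}^{2} a^k/k! (terms k=0..2) = 1.00000 + 1.96818 + 1.93687 = 4.90505
Tail: a^3/(3!(1−ρ)) = 7.62422/(6·0.3439) = 3.69456
P₀ = 1/(4.90505 + 3.69456) = 1/8.59961 = 0.116284

Final: 0.116284


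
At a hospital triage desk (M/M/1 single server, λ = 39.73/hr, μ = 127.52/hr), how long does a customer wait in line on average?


ρ = 39.73/127.52 = 0.3116
Wq = ρ/(μ−λ) = 0.3116/(127.52 − 39.73) = 0.3116/87.79 = 0.003549 hr

Final: 0.003549 hr


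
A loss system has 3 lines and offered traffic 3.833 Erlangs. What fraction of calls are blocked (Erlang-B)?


B(c,a) = (a^c/c!) / Σ_{k=0}^{c} a^k/k!
a^3/3! = 9.385668
Σ terms (k=0..3): 1.00000 + 3.83300 + 7.34594 + 9.38567 = 21.564613
B = 9.385668/21.564613 = 0.435235

Final: 0.435235


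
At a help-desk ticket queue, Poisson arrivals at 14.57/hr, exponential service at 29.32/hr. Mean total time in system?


W = 1/(μ−λ) = 1/(29.32 − 14.57) = 1/14.75 = 0.06780 hr

Final: 0.06780 hr


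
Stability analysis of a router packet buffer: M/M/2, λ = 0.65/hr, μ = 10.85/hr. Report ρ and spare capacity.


Total capacity cμ = 2·10.85 = 21.70/hr
ρ = λ/(cμ) = 0.65/21.70 = 0.02995
Stable ⇔ ρ < 1: YES
Spare capacity = cμ − λ = 21.70 − 0.65 = 21.05/hr

Final: ρ = 0.02995; stable; margin = 21.05/hr


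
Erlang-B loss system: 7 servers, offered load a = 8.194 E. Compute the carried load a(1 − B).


B(7,8.194) = 0.319002 (Erlang-B)
Carried load = a(1 − B) = 8.194·(1 − 0.319002) = 8.194·0.680998 = 5.5801 E

Final: 5.5801 Erlangs


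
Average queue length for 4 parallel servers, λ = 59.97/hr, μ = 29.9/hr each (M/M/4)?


a = λ/μ = 2.0057; ρ = a/4 = 0.5014
P₀ = 0.129631
Lq = P₀·a^c·ρ / (c!·(1−ρ)²) = 0.129631·16.18272·0.5014/(24·0.24858)
= 0.17631

Final: 0.17631


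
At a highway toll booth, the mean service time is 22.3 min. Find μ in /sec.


μ = 1/(service time) in consistent units.
1 second = 0.0166667 min, so μ = 0.0166667/22.3 = 0.0007474 per second

Final: 0.0007474 /sec


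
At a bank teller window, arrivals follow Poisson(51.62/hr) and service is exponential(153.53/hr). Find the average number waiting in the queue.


ρ = 51.62/153.53 = 0.3362
Lq = ρ²/(1−ρ) = 0.1130/0.6638 = 0.1703

Final: 0.1703


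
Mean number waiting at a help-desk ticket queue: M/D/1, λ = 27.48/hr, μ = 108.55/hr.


ρ = 27.48/108.55 = 0.2532
M/D/1: Lq = ρ²/(2(1−ρ)) = 0.06409/(2·0.7468) = 0.04291

Final: 0.04291


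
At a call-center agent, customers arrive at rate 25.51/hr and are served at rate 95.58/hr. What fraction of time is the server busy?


ρ = λ/μ = 25.51/95.58 = 0.2669

Final: 0.2669


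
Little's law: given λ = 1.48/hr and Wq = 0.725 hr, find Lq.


Lq = λWq = 1.48·0.725 = 1.0730

Final: 1.0730


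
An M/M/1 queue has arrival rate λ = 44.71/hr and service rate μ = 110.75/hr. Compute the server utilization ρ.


ρ = λ/μ = 44.71/110.75 = 0.4037

Final: 0.4037


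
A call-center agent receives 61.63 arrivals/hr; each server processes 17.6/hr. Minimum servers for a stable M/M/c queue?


Stability requires cμ > λ ⇔ c > λ/μ.
λ/μ = 61.63/17.6 = 3.5017
Minimum integer c = ⌊3.5017⌋ + 1 = 4
Check: 4·17.6 = 70.40 > 61.63, while 3·17.6 = 52.80 ≤ 61.63

Final: 4 servers


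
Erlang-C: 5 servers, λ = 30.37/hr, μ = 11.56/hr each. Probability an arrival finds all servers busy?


a = λ/μ = 2.6272; ρ = a/5 = 0.5254
P₀ = 0.070014 (from M/M/c formula)
C(c,a) = [a^c/(c!(1−ρ))]·P₀ = [125.15113/(120·0.4746)]·0.070014
= 2.19764·0.070014 = 0.153866

Final: 0.153866


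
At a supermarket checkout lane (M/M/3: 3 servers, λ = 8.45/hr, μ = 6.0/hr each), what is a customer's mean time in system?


a = 1.4083; ρ = 0.4694; P₀ = 0.233781
Lq = P₀·a^c·ρ/(c!(1−ρ)²) = 0.18151
Wq = Lq/λ = 0.18151/8.45 = 0.02148 hr
W = Wq + 1/μ = 0.02148 + 0.16667 = 0.18815 hr

Final: 0.18815 hr


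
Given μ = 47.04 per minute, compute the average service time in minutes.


Mean service time = 1/μ = 1/47.04 minute = 0.02126 minute
In minutes: 0.02126 × 1 = 0.02126 min

Final: 0.02126 min


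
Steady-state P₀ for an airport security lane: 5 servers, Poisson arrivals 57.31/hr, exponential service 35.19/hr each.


a = λ/μ = 57.31/35.19 = 1.6286; ρ = a/c = 0.3257
Σ_{k=0}^{4} a^k/k! (terms k=0..4) = 1.00000 + 1.62859 + 1.32615 + 0.71992 + 0.29311 = 4.96776
Tail: a^5/(5!(1−ρ)) = 11.45660/(120·0.6743) = 0.14159
P₀ = 1/(4.96776 + 0.14159) = 1/5.10935 = 0.195719

Final: 0.195719


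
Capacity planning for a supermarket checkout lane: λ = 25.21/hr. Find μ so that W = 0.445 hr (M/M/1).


W = 1/(μ−λ) ⇒ μ − λ = 1/W = 1/0.445 = 2.2472
μ = λ + 1/W = 25.21 + 2.2472 = 27.4572 per hr

Final: 27.4572 /hr


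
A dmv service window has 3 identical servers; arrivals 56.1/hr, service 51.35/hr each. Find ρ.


ρ = λ/(cμ) = 56.1/(3·51.35) = 56.1/154.05 = 0.3642

Final: 0.3642


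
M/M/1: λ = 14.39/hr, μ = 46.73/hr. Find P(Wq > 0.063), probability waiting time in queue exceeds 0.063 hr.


ρ = 14.39/46.73 = 0.3079
P(Wq > t) = ρ·e^{−(μ−λ)t} = 0.3079·e^{−2.0374}
= 0.3079·0.130365 = 0.040144

Final: 0.040144


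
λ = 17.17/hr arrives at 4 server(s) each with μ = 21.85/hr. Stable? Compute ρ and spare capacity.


Total capacity cμ = 4·21.85 = 87.40/hr
ρ = λ/(cμ) = 17.17/87.40 = 0.1965
Stable ⇔ ρ < 1: YES
Spare capacity = cμ − λ = 87.40 − 17.17 = 70.23/hr

Final: ρ = 0.1965; stable; margin = 70.23/hr


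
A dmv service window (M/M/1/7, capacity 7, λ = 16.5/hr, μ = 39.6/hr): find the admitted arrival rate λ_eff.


ρ = 0.4167; P_K = (1−ρ)ρ^7/(1−ρ^8) = 0.001273
λ_eff = λ(1 − P_K) = 16.5·(1 − 0.001273) = 16.5·0.998727 = 16.4790 /hr

Final: 16.4790 /hr


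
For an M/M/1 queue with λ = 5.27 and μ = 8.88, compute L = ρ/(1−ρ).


ρ = λ/μ = 5.27/8.88 = 0.5935
L = ρ/(1−ρ) = 0.5935/(1 − 0.5935) = 0.5935/0.4065 = 1.4598

Final: 1.4598


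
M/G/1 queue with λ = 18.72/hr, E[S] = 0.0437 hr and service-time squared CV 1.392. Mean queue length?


ρ = λ·E[S] = 18.72·0.0437 = 0.8181
Lq = ρ²(1+C_s²)/(2(1−ρ)) = 0.6692·(1+1.392)/(2·0.1819)
= 0.6692·2.3920/0.3639 = 4.39934

Final: 4.39934


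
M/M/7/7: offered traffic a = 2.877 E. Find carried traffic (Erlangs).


B(7,2.877) = 0.018400 (Erlang-B)
Carried load = a(1 − B) = 2.877·(1 − 0.018400) = 2.877·0.981600 = 2.8241 E

Final: 2.8241 Erlangs


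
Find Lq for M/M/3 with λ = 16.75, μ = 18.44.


a = λ/μ = 0.9084; ρ = a/3 = 0.3028
P₀ = 0.399990
Lq = P₀·a^c·ρ / (c!·(1−ρ)²) = 0.399990·0.74948·0.3028/(6·0.48611)
= 0.03112

Final: 0.03112


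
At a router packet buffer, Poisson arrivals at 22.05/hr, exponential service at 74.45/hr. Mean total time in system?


W = 1/(μ−λ) = 1/(74.45 − 22.05) = 1/52.40 = 0.01908 hr

Final: 0.01908 hr


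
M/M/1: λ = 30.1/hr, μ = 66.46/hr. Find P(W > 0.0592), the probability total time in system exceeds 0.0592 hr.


W ~ Exponential(μ−λ) for M/M/1.
μ − λ = 66.46 − 30.1 = 36.3600
P(W > t) = e^{−(μ−λ)t} = e^{−2.1525} = 0.116192

Final: 0.116192


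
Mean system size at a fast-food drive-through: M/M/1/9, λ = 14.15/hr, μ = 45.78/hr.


ρ = 14.15/45.78 = 0.3091
L = ρ[1 − (K+1)ρ^K + Kρ^(K+1)] / [(1−ρ)(1−ρ^(K+1))]
Numerator: 0.3091·(1 − 10·0.00002575 + 9·0.000007958) = 0.309029
Denominator: (0.6909)·(0.999992) = 0.690908
L = 0.309029/0.690908 = 0.4473

Final: 0.4473


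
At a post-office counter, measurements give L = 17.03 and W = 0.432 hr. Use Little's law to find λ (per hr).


λ = L/W = 17.03/0.432 = 39.4213 /hr

Final: 39.4213 /hr


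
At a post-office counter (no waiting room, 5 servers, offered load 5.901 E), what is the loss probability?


B(c,a) = (a^c/c!) / Σ_{k=0}^{c} a^k/k!
a^5/5! = 59.627531
Σ terms (k=0..5): 1.00000 + 5.90100 + 17.41090 + 34.24724 + 50.52324 + 59.62753 = 168.709916
B = 59.627531/168.709916 = 0.353432

Final: 0.353432


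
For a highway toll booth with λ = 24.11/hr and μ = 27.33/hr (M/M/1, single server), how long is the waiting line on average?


ρ = 24.11/27.33 = 0.8822
Lq = ρ²/(1−ρ) = 0.7782/0.1178 = 6.6054

Final: 6.6054


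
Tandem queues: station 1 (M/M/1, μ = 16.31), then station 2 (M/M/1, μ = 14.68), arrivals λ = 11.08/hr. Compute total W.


Each node sees arrival rate λ = 11.08/hr (tandem ⇒ throughput preserved).
W₁ = 1/(μ₁−λ) = 1/(16.31−11.08) = 0.19120 hr
W₂ = 1/(μ₂−λ) = 1/(14.68−11.08) = 0.27778 hr
W_total = W₁ + W₂ = 0.19120 + 0.27778 = 0.46898 hr

Final: 0.46898 hr


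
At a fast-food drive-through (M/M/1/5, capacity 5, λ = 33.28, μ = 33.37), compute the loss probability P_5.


ρ = λ/μ = 33.28/33.37 = 0.9973
P_K = (1−ρ)ρ^K/(1−ρ^(K+1)) = (0.002697·0.986587)/(1 − 0.983927)
= 0.002661/0.016073 = 0.165543

Final: 0.165543


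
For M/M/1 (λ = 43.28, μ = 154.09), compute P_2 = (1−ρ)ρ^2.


ρ = 43.28/154.09 = 0.2809
P_n = (1−ρ)·ρ^n = (1 − 0.2809)·0.2809^2 = 0.7191·0.078891 = 0.056732

Final: 0.056732


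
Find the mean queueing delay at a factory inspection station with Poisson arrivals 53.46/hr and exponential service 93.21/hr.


ρ = 53.46/93.21 = 0.5735
Wq = ρ/(μ−λ) = 0.5735/(93.21 − 53.46) = 0.5735/39.75 = 0.01443 hr

Final: 0.01443 hr


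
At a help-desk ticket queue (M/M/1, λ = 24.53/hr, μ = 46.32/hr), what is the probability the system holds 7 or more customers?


ρ = 24.53/46.32 = 0.5296
P(N ≥ n) = ρ^n = 0.5296^7 = 0.011682

Final: 0.011682


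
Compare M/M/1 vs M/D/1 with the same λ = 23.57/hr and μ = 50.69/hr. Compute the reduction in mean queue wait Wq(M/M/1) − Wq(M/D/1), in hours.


ρ = 23.57/50.69 = 0.4650
Wq(M/M/1) = ρ/(μ−λ) = 0.4650/27.12 = 0.01715 hr
Wq(M/D/1) = ρ/(2(μ−λ)) = 0.008573 hr
Savings = 0.01715 − 0.008573 = 0.008573 hr

Final: 0.008573 hr


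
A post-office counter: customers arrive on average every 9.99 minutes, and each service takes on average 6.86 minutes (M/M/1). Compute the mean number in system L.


λ = 60/9.99 = 6.0060 /hr
μ = 60/6.86 = 8.7464 /hr
ρ = λ/μ = 6.0060/8.7464 = 0.6867
L = ρ/(1−ρ) = 0.6867/0.3133 = 2.1917

Final: 2.1917


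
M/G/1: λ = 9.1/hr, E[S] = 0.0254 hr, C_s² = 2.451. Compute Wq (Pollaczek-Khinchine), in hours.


ρ = λ·E[S] = 9.1·0.0254 = 0.2311
E[S²] = E[S]²(1+C_s²) = 0.0254²·(1+2.451) = 0.002226
Wq = λ·E[S²]/(2(1−ρ)) = 9.1·0.002226/(2·0.7689) = 0.01318 hr

Final: 0.01318 hr


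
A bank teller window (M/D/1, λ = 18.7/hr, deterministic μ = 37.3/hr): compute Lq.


ρ = 18.7/37.3 = 0.5013
M/D/1: Lq = ρ²/(2(1−ρ)) = 0.2513/(2·0.4987) = 0.25202

Final: 0.25202


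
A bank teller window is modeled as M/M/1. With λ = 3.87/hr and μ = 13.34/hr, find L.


ρ = λ/μ = 3.87/13.34 = 0.2901
L = ρ/(1−ρ) = 0.2901/(1 − 0.2901) = 0.2901/0.7099 = 0.4087

Final: 0.4087


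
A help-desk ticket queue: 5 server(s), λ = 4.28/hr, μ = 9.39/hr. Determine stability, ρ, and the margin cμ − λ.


Total capacity cμ = 5·9.39 = 46.95/hr
ρ = λ/(cμ) = 4.28/46.95 = 0.09116
Stable ⇔ ρ < 1: YES
Spare capacity = cμ − λ = 46.95 − 4.28 = 42.67/hr

Final: ρ = 0.09116; stable; margin = 42.67/hr


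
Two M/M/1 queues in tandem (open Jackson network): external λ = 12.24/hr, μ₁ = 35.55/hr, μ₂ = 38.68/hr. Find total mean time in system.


Each node sees arrival rate λ = 12.24/hr (tandem ⇒ throughput preserved).
W₁ = 1/(μ₁−λ) = 1/(35.55−12.24) = 0.04290 hr
W₂ = 1/(μ₂−λ) = 1/(38.68−12.24) = 0.03782 hr
W_total = W₁ + W₂ = 0.04290 + 0.03782 = 0.08072 hr

Final: 0.08072 hr


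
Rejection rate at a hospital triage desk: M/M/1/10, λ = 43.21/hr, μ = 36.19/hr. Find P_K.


ρ = λ/μ = 43.21/36.19 = 1.1940
P_K = (1−ρ)ρ^K/(1−ρ^(K+1)) = (-0.1940·5.887851)/(1 − 7.029955)
= -1.142103/-6.029955 = 0.189405

Final: 0.189405


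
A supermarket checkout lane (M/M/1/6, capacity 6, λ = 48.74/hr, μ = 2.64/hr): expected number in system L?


ρ = 48.74/2.64 = 18.4621
L = ρ[1 − (K+1)ρ^K + Kρ^(K+1)] / [(1−ρ)(1−ρ^(K+1))]
Numerator: 18.4621·(1 − 7·39599489.559619 + 6·731090576.187807) = 75867262992.860428
Denominator: (-17.4621)·(-731090575.187807) = 12766392240.968897
L = 75867262992.860428/12766392240.968897 = 5.9427

Final: 5.9427


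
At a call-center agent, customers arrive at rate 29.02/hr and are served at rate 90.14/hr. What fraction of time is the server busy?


ρ = λ/μ = 29.02/90.14 = 0.3219

Final: 0.3219


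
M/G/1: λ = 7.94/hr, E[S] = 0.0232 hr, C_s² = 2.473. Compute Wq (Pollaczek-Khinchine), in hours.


ρ = λ·E[S] = 7.94·0.0232 = 0.1842
E[S²] = E[S]²(1+C_s²) = 0.0232²·(1+2.473) = 0.001869
Wq = λ·E[S²]/(2(1−ρ)) = 7.94·0.001869/(2·0.8158) = 0.009097 hr

Final: 0.009097 hr


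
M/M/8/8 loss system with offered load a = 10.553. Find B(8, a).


B(c,a) = (a^c/c!) / Σ_{k=0}^{c} a^k/k!
a^8/8! = 3814.933585
Σ terms (k=0..8): 1.00000 + 10.55300 + 55.68290 + 195.87390 + 516.76431 + 1090.68275 + 1918.32918 + 2892.01826 + 3814.93359 = 10495.837883
B = 3814.933585/10495.837883 = 0.363471

Final: 0.363471


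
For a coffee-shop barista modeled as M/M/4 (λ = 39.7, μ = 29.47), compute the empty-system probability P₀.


a = λ/μ = 39.7/29.47 = 1.3471; ρ = a/c = 0.3368
Σ_{k=0}^{3} a^k/k! (terms k=0..3) = 1.00000 + 1.34713 + 0.90738 + 0.40746 = 3.66197
Tail: a^4/(4!(1−ρ)) = 3.29338/(24·0.6632) = 0.20691
P₀ = 1/(3.66197 + 0.20691) = 1/3.86888 = 0.258473

Final: 0.258473


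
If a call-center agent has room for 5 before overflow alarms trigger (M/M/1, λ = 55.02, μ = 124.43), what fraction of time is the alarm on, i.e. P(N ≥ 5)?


ρ = 55.02/124.43 = 0.4422
P(N ≥ n) = ρ^n = 0.4422^5 = 0.016904

Final: 0.016904


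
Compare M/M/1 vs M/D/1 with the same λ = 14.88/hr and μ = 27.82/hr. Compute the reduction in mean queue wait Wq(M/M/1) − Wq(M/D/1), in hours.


ρ = 14.88/27.82 = 0.5349
Wq(M/M/1) = ρ/(μ−λ) = 0.5349/12.94 = 0.04133 hr
Wq(M/D/1) = ρ/(2(μ−λ)) = 0.02067 hr
Savings = 0.04133 − 0.02067 = 0.02067 hr

Final: 0.02067 hr


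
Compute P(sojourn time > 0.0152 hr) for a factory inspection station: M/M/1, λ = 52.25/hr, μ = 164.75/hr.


W ~ Exponential(μ−λ) for M/M/1.
μ − λ = 164.75 − 52.25 = 112.5000
P(W > t) = e^{−(μ−λ)t} = e^{−1.7100} = 0.180866

Final: 0.180866


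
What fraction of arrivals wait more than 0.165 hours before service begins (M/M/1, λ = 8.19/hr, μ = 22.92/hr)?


ρ = 8.19/22.92 = 0.3573
P(Wq > t) = ρ·e^{−(μ−λ)t} = 0.3573·e^{−2.4305}
= 0.3573·0.087997 = 0.031444

Final: 0.031444


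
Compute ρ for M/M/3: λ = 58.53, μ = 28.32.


ρ = λ/(cμ) = 58.53/(3·28.32) = 58.53/84.96 = 0.6889

Final: 0.6889


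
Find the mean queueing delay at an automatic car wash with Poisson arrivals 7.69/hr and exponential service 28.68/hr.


ρ = 7.69/28.68 = 0.2681
Wq = ρ/(μ−λ) = 0.2681/(28.68 − 7.69) = 0.2681/20.99 = 0.01277 hr

Final: 0.01277 hr


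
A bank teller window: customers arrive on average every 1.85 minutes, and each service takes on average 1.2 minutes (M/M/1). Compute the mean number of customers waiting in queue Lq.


λ = 60/1.85 = 32.4324 /hr
μ = 60/1.2 = 50.0000 /hr
ρ = λ/μ = 32.4324/50.0000 = 0.6486
Lq = ρ²/(1−ρ) = 0.4207/0.3514 = 1.1975

Final: 1.1975


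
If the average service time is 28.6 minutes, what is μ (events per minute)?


μ = 1/(service time) in consistent units.
1 minute = 1 min, so μ = 1/28.6 = 0.03497 per minute

Final: 0.03497 /min


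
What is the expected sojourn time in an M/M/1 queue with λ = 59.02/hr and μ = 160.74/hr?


W = 1/(μ−λ) = 1/(160.74 − 59.02) = 1/101.72 = 0.009831 hr

Final: 0.009831 hr


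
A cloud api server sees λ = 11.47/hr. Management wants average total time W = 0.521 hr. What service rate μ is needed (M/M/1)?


W = 1/(μ−λ) ⇒ μ − λ = 1/W = 1/0.521 = 1.9194
μ = λ + 1/W = 11.47 + 1.9194 = 13.3894 per hr

Final: 13.3894 /hr


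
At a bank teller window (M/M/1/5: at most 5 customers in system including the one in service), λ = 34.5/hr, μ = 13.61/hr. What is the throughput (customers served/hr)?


ρ = 2.5349; P_K = (1−ρ)ρ^5/(1−ρ^6) = 0.607798
λ_eff = λ(1 − P_K) = 34.5·(1 − 0.607798) = 34.5·0.392202 = 13.5310 /hr

Final: 13.5310 /hr


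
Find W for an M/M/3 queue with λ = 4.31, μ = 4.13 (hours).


a = 1.0436; ρ = 0.3479; P₀ = 0.347394
Lq = P₀·a^c·ρ/(c!(1−ρ)²) = 0.05382
Wq = Lq/λ = 0.05382/4.31 = 0.01249 hr
W = Wq + 1/μ = 0.01249 + 0.24213 = 0.25462 hr

Final: 0.25462 hr


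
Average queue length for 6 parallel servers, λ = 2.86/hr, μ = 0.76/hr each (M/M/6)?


a = λ/μ = 3.7632; ρ = a/6 = 0.6272
P₀ = 0.021762
Lq = P₀·a^c·ρ / (c!·(1−ρ)²) = 0.021762·2839.97584·0.6272/(720·0.13899)
= 0.38736

Final: 0.38736


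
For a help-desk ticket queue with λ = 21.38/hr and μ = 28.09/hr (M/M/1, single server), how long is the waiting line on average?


ρ = 21.38/28.09 = 0.7611
Lq = ρ²/(1−ρ) = 0.5793/0.2389 = 2.4252

Final: 2.4252


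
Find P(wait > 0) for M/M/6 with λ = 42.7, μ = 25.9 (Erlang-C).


a = λ/μ = 1.6486; ρ = a/6 = 0.2748
P₀ = 0.192223 (from M/M/c formula)
C(c,a) = [a^c/(c!(1−ρ))]·P₀ = [20.08023/(720·0.7252)]·0.192223
= 0.03846·0.192223 = 0.007392

Final: 0.007392


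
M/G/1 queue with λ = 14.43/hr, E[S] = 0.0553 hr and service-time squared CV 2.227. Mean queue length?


ρ = λ·E[S] = 14.43·0.0553 = 0.7980
Lq = ρ²(1+C_s²)/(2(1−ρ)) = 0.6368·(1+2.227)/(2·0.2020)
= 0.6368·3.2270/0.4040 = 5.08575

Final: 5.08575


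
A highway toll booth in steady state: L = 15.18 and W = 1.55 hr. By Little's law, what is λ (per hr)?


λ = L/W = 15.18/1.55 = 9.7935 /hr

Final: 9.7935 /hr


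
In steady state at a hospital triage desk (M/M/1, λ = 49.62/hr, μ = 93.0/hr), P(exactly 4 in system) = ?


ρ = 49.62/93.0 = 0.5335
P_n = (1−ρ)·ρ^n = (1 − 0.5335)·0.5335^4 = 0.4665·0.081039 = 0.037801

Final: 0.037801


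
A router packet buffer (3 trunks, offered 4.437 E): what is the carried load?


B(3,4.437) = 0.487902 (Erlang-B)
Carried load = a(1 − B) = 4.437·(1 − 0.487902) = 4.437·0.512098 = 2.2722 E

Final: 2.2722 Erlangs


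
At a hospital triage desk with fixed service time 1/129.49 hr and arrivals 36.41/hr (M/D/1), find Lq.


ρ = 36.41/129.49 = 0.2812
M/D/1: Lq = ρ²/(2(1−ρ)) = 0.07906/(2·0.7188) = 0.05499

Final: 0.05499


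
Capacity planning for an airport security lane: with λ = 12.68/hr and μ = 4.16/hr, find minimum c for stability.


Stability requires cμ > λ ⇔ c > λ/μ.
λ/μ = 12.68/4.16 = 3.0481
Minimum integer c = ⌊3.0481⌋ + 1 = 4
Check: 4·4.16 = 16.64 > 12.68, while 3·4.16 = 12.48 ≤ 12.68

Final: 4 servers


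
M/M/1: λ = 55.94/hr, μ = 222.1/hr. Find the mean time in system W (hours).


W = 1/(μ−λ) = 1/(222.1 − 55.94) = 1/166.16 = 0.006018 hr

Final: 0.006018 hr


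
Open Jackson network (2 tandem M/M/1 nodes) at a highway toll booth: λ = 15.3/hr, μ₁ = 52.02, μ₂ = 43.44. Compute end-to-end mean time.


Each node sees arrival rate λ = 15.3/hr (tandem ⇒ throughput preserved).
W₁ = 1/(μ₁−λ) = 1/(52.02−15.3) = 0.02723 hr
W₂ = 1/(μ₂−λ) = 1/(43.44−15.3) = 0.03554 hr
W_total = W₁ + W₂ = 0.02723 + 0.03554 = 0.06277 hr

Final: 0.06277 hr


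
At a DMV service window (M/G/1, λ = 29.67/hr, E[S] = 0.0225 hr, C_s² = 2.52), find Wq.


ρ = λ·E[S] = 29.67·0.0225 = 0.6676
E[S²] = E[S]²(1+C_s²) = 0.0225²·(1+2.52) = 0.001782
Wq = λ·E[S²]/(2(1−ρ)) = 29.67·0.001782/(2·0.3324) = 0.07952 hr

Final: 0.07952 hr


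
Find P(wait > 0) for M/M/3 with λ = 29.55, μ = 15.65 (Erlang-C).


a = λ/μ = 1.8882; ρ = a/3 = 0.6294
P₀ = 0.129901 (from M/M/c formula)
C(c,a) = [a^c/(c!(1−ρ))]·P₀ = [6.73177/(6·0.3706)]·0.129901
= 3.02736·0.129901 = 0.393258

Final: 0.393258


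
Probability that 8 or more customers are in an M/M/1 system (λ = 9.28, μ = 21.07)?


ρ = 9.28/21.07 = 0.4404
P(N ≥ n) = ρ^n = 0.4404^8 = 0.001416

Final: 0.001416


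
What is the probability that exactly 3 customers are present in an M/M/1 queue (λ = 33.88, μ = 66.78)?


ρ = 33.88/66.78 = 0.5073
P_n = (1−ρ)·ρ^n = (1 − 0.5073)·0.5073^3 = 0.4927·0.130584 = 0.064334

Final: 0.064334


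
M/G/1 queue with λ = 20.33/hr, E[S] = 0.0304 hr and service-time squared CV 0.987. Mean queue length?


ρ = λ·E[S] = 20.33·0.0304 = 0.6180
Lq = ρ²(1+C_s²)/(2(1−ρ)) = 0.3820·(1+0.987)/(2·0.3820)
= 0.3820·1.9870/0.7639 = 0.99349

Final: 0.99349


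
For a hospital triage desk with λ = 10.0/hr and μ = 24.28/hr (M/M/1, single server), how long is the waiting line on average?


ρ = 10.0/24.28 = 0.4119
Lq = ρ²/(1−ρ) = 0.1696/0.5881 = 0.2884

Final: 0.2884


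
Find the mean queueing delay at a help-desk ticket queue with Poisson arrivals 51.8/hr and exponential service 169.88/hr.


ρ = 51.8/169.88 = 0.3049
Wq = ρ/(μ−λ) = 0.3049/(169.88 − 51.8) = 0.3049/118.08 = 0.002582 hr

Final: 0.002582 hr


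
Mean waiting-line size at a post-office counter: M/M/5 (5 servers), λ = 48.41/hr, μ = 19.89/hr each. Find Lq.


a = λ/μ = 2.4339; ρ = a/5 = 0.4868
P₀ = 0.085854
Lq = P₀·a^c·ρ / (c!·(1−ρ)²) = 0.085854·85.40858·0.4868/(120·0.26340)
= 0.11293

Final: 0.11293


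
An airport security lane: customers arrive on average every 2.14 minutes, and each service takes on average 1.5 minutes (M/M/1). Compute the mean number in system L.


λ = 60/2.14 = 28.0374 /hr
μ = 60/1.5 = 40.0000 /hr
ρ = λ/μ = 28.0374/40.0000 = 0.7009
L = ρ/(1−ρ) = 0.7009/0.2991 = 2.3437

Final: 2.3437


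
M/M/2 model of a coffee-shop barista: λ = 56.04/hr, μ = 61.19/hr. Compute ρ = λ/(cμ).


ρ = λ/(cμ) = 56.04/(2·61.19) = 56.04/122.38 = 0.4579

Final: 0.4579


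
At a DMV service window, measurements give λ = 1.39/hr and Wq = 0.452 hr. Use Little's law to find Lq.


Lq = λWq = 1.39·0.452 = 0.6283

Final: 0.6283


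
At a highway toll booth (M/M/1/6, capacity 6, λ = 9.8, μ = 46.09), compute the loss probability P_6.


ρ = λ/μ = 9.8/46.09 = 0.2126
P_K = (1−ρ)ρ^K/(1−ρ^(K+1)) = (0.7874·0.00009241)/(1 − 0.00001965)
= 0.00007276/0.999980 = 0.00007276

Final: 0.00007276


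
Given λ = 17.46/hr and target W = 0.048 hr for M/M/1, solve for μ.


W = 1/(μ−λ) ⇒ μ − λ = 1/W = 1/0.048 = 20.8333
μ = λ + 1/W = 17.46 + 20.8333 = 38.2933 per hr

Final: 38.2933 /hr


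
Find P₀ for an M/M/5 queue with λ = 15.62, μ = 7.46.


a = λ/μ = 15.62/7.46 = 2.0938; ρ = a/c = 0.4188
Σ_{k=0}^{4} a^k/k! (terms k=0..4) = 1.00000 + 2.09383 + 2.19207 + 1.52994 + 0.80086 = 7.61671
Tail: a^5/(5!(1−ρ)) = 40.24491/(120·0.5812) = 0.57700
P₀ = 1/(7.61671 + 0.57700) = 1/8.19371 = 0.122045

Final: 0.122045


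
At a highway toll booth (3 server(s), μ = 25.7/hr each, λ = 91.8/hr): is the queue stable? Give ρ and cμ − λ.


Total capacity cμ = 3·25.7 = 77.10/hr
ρ = λ/(cμ) = 91.8/77.10 = 1.1907
Stable ⇔ ρ < 1: NO
Spare capacity = cμ − λ = 77.10 − 91.8 = -14.70/hr

Final: ρ = 1.1907; unstable; margin = -14.70/hr


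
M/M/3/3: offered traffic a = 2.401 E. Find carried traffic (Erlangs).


B(3,2.401) = 0.268545 (Erlang-B)
Carried load = a(1 − B) = 2.401·(1 − 0.268545) = 2.401·0.731455 = 1.7562 E

Final: 1.7562 Erlangs


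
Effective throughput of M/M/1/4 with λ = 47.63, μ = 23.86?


ρ = 1.9962; P_K = (1−ρ)ρ^4/(1−ρ^5) = 0.515311
λ_eff = λ(1 − P_K) = 47.63·(1 − 0.515311) = 47.63·0.484689 = 23.0857 /hr

Final: 23.0857 /hr


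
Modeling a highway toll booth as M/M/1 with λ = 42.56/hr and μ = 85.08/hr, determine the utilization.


ρ = λ/μ = 42.56/85.08 = 0.5002

Final: 0.5002


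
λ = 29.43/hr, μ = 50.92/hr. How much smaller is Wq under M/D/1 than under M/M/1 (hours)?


ρ = 29.43/50.92 = 0.5780
Wq(M/M/1) = ρ/(μ−λ) = 0.5780/21.49 = 0.02689 hr
Wq(M/D/1) = ρ/(2(μ−λ)) = 0.01345 hr
Savings = 0.02689 − 0.01345 = 0.01345 hr

Final: 0.01345 hr


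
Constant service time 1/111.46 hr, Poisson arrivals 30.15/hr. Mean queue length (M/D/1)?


ρ = 30.15/111.46 = 0.2705
M/D/1: Lq = ρ²/(2(1−ρ)) = 0.07317/(2·0.7295) = 0.05015

Final: 0.05015


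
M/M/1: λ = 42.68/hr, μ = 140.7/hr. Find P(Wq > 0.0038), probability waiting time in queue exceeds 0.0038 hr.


ρ = 42.68/140.7 = 0.3033
P(Wq > t) = ρ·e^{−(μ−λ)t} = 0.3033·e^{−0.3725}
= 0.3033·0.689026 = 0.209010

Final: 0.209010


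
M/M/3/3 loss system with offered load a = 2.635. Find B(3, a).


B(c,a) = (a^c/c!) / Σ_{k=0}^{c} a^k/k!
a^3/3! = 3.049233
Σ terms (k=0..3): 1.00000 + 2.63500 + 3.47161 + 3.04923 = 10.155845
B = 3.049233/10.155845 = 0.300244

Final: 0.300244


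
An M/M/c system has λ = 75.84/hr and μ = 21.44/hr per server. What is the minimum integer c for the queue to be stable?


Stability requires cμ > λ ⇔ c > λ/μ.
λ/μ = 75.84/21.44 = 3.5373
Minimum integer c = ⌊3.5373⌋ + 1 = 4
Check: 4·21.44 = 85.76 > 75.84, while 3·21.44 = 64.32 ≤ 75.84

Final: 4 servers


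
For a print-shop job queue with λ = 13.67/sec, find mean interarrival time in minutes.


Mean interarrival time = 1/λ = 1/13.67 second = 0.07315 second
In minutes: 0.07315 × 0.0166667 = 0.001219 min

Final: 0.001219 min


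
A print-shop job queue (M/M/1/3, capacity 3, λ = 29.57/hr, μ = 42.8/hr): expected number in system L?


ρ = 29.57/42.8 = 0.6909
L = ρ[1 − (K+1)ρ^K + Kρ^(K+1)] / [(1−ρ)(1−ρ^(K+1))]
Numerator: 0.6909·(1 − 4·0.329779 + 3·0.227840) = 0.251763
Denominator: (0.3091)·(0.772160) = 0.238684
L = 0.251763/0.238684 = 1.0548

Final: 1.0548


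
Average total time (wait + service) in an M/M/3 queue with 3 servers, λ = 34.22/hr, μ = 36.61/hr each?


a = 0.9347; ρ = 0.3116; P₀ = 0.389215
Lq = P₀·a^c·ρ/(c!(1−ρ)²) = 0.03483
Wq = Lq/λ = 0.03483/34.22 = 0.001018 hr
W = Wq + 1/μ = 0.001018 + 0.02731 = 0.02833 hr

Final: 0.02833 hr


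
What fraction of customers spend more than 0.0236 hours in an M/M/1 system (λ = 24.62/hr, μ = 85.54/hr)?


W ~ Exponential(μ−λ) for M/M/1.
μ − λ = 85.54 − 24.62 = 60.9200
P(W > t) = e^{−(μ−λ)t} = e^{−1.4377} = 0.237470

Final: 0.237470


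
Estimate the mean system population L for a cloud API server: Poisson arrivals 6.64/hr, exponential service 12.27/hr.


ρ = λ/μ = 6.64/12.27 = 0.5412
L = ρ/(1−ρ) = 0.5412/(1 − 0.5412) = 0.5412/0.4588 = 1.1794

Final: 1.1794


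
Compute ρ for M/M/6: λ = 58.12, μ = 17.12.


ρ = λ/(cμ) = 58.12/(6·17.12) = 58.12/102.72 = 0.5658

Final: 0.5658


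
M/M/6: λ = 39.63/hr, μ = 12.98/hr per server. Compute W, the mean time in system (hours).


a = 3.0532; ρ = 0.5089; P₀ = 0.046340
Lq = P₀·a^c·ρ/(c!(1−ρ)²) = 0.10998
Wq = Lq/λ = 0.10998/39.63 = 0.002775 hr
W = Wq + 1/μ = 0.002775 + 0.07704 = 0.07982 hr

Final: 0.07982 hr


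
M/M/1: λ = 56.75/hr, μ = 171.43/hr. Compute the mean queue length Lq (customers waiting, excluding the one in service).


ρ = 56.75/171.43 = 0.3310
Lq = ρ²/(1−ρ) = 0.1096/0.6690 = 0.1638

Final: 0.1638


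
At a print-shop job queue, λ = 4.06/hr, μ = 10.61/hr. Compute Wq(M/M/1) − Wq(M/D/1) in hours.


ρ = 4.06/10.61 = 0.3827
Wq(M/M/1) = ρ/(μ−λ) = 0.3827/6.55 = 0.05842 hr
Wq(M/D/1) = ρ/(2(μ−λ)) = 0.02921 hr
Savings = 0.05842 − 0.02921 = 0.02921 hr

Final: 0.02921 hr


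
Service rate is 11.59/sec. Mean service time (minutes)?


Mean service time = 1/μ = 1/11.59 second = 0.08628 second
In minutes: 0.08628 × 0.0166667 = 0.001438 min

Final: 0.001438 min


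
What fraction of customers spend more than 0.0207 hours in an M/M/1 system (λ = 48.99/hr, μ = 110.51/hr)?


W ~ Exponential(μ−λ) for M/M/1.
μ − λ = 110.51 − 48.99 = 61.5200
P(W > t) = e^{−(μ−λ)t} = e^{−1.2735} = 0.279861

Final: 0.279861


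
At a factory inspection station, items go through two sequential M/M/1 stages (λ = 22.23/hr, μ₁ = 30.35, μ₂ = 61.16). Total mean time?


Each node sees arrival rate λ = 22.23/hr (tandem ⇒ throughput preserved).
W₁ = 1/(μ₁−λ) = 1/(30.35−22.23) = 0.12315 hr
W₂ = 1/(μ₂−λ) = 1/(61.16−22.23) = 0.02569 hr
W_total = W₁ + W₂ = 0.12315 + 0.02569 = 0.14884 hr

Final: 0.14884 hr


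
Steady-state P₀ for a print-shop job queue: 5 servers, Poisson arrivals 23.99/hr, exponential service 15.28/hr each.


a = λ/μ = 23.99/15.28 = 1.5700; ρ = a/c = 0.3140
Σ_{k=0}^{4} a^k/k! (terms k=0..4) = 1.00000 + 1.57003 + 1.23249 + 0.64501 + 0.25317 = 4.70070
Tail: a^5/(5!(1−ρ)) = 9.53969/(120·0.6860) = 0.11589
P₀ = 1/(4.70070 + 0.11589) = 1/4.81659 = 0.207616

Final: 0.207616


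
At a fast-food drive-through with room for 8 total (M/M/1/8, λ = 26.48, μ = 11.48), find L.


ρ = 26.48/11.48 = 2.3066
L = ρ[1 − (K+1)ρ^K + Kρ^(K+1)] / [(1−ρ)(1−ρ^(K+1))]
Numerator: 2.3066·(1 − 9·801.325091 + 8·1848.352649) = 17474.713372
Denominator: (-1.3066)·(-1847.352649) = 2413.788305
L = 17474.713372/2413.788305 = 7.2395

Final: 7.2395


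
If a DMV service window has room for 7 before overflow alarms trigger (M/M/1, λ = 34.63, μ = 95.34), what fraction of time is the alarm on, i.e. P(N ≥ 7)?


ρ = 34.63/95.34 = 0.3632
P(N ≥ n) = ρ^n = 0.3632^7 = 0.0008341

Final: 0.0008341


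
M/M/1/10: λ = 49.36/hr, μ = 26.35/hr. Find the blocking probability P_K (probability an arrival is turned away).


ρ = λ/μ = 49.36/26.35 = 1.8732
P_K = (1−ρ)ρ^K/(1−ρ^(K+1)) = (-0.8732·532.041262)/(1 − 996.643517)
= -464.602256/-995.643517 = 0.466635

Final: 0.466635


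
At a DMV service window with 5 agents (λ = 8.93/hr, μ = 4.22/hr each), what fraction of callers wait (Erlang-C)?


a = λ/μ = 2.1161; ρ = a/5 = 0.4232
P₀ = 0.119290 (from M/M/c formula)
C(c,a) = [a^c/(c!(1−ρ))]·P₀ = [42.43215/(120·0.5768)]·0.119290
= 0.61306·0.119290 = 0.073132

Final: 0.073132


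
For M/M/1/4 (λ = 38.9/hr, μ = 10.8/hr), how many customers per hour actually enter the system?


ρ = 3.6019; P_K = (1−ρ)ρ^4/(1−ρ^5) = 0.723559
λ_eff = λ(1 − P_K) = 38.9·(1 − 0.723559) = 38.9·0.276441 = 10.7536 /hr

Final: 10.7536 /hr


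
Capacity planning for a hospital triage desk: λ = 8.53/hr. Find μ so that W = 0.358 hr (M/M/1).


W = 1/(μ−λ) ⇒ μ − λ = 1/W = 1/0.358 = 2.7933
μ = λ + 1/W = 8.53 + 2.7933 = 11.3233 per hr

Final: 11.3233 /hr


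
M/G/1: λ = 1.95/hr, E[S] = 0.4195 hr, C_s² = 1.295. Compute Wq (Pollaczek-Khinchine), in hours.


ρ = λ·E[S] = 1.95·0.4195 = 0.8180
E[S²] = E[S]²(1+C_s²) = 0.4195²·(1+1.295) = 0.403875
Wq = λ·E[S²]/(2(1−ρ)) = 1.95·0.403875/(2·0.1820) = 2.16391 hr

Final: 2.16391 hr


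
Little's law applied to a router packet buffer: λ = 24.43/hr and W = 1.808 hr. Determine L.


L = λW = 24.43·1.808 = 44.1694

Final: 44.1694


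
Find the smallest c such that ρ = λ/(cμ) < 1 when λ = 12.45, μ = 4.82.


Stability requires cμ > λ ⇔ c > λ/μ.
λ/μ = 12.45/4.82 = 2.5830
Minimum integer c = ⌊2.5830⌋ + 1 = 3
Check: 3·4.82 = 14.46 > 12.45, while 2·4.82 = 9.64 ≤ 12.45

Final: 3 servers


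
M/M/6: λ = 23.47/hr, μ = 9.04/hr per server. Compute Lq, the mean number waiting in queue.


a = λ/μ = 2.5962; ρ = a/6 = 0.4327
P₀ = 0.074025
Lq = P₀·a^c·ρ / (c!·(1−ρ)²) = 0.074025·306.24426·0.4327/(720·0.32182)
= 0.04233

Final: 0.04233


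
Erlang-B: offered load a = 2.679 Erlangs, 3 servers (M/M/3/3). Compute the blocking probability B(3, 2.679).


B(c,a) = (a^c/c!) / Σ_{k=0}^{c} a^k/k!
a^3/3! = 3.204549
Σ terms (k=0..3): 1.00000 + 2.67900 + 3.58852 + 3.20455 = 10.472069
B = 3.204549/10.472069 = 0.306009

Final: 0.306009


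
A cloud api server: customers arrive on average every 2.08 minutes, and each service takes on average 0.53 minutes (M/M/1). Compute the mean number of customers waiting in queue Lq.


λ = 60/2.08 = 28.8462 /hr
μ = 60/0.53 = 113.2075 /hr
ρ = λ/μ = 28.8462/113.2075 = 0.2548
Lq = ρ²/(1−ρ) = 0.06493/0.7452 = 0.08713

Final: 0.08713


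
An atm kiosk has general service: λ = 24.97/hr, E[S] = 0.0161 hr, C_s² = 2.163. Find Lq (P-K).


ρ = λ·E[S] = 24.97·0.0161 = 0.4020
Lq = ρ²(1+C_s²)/(2(1−ρ)) = 0.1616·(1+2.163)/(2·0.5980)
= 0.1616·3.1630/1.1960 = 0.42743

Final: 0.42743


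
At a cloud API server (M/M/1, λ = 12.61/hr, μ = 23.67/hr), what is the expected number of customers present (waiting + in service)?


ρ = λ/μ = 12.61/23.67 = 0.5327
L = ρ/(1−ρ) = 0.5327/(1 − 0.5327) = 0.5327/0.4673 = 1.1401

Final: 1.1401


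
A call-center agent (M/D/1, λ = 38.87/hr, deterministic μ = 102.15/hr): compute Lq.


ρ = 38.87/102.15 = 0.3805
M/D/1: Lq = ρ²/(2(1−ρ)) = 0.1448/(2·0.6195) = 0.11687

Final: 0.11687


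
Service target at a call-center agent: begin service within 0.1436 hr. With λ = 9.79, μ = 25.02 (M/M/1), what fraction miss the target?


ρ = 9.79/25.02 = 0.3913
P(Wq > t) = ρ·e^{−(μ−λ)t} = 0.3913·e^{−2.1870}
= 0.3913·0.112250 = 0.043922

Final: 0.043922


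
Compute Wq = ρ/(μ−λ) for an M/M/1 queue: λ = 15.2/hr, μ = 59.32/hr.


ρ = 15.2/59.32 = 0.2562
Wq = ρ/(μ−λ) = 0.2562/(59.32 − 15.2) = 0.2562/44.12 = 0.005808 hr

Final: 0.005808 hr


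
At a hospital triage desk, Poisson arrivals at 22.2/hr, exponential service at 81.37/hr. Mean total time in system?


W = 1/(μ−λ) = 1/(81.37 − 22.2) = 1/59.17 = 0.01690 hr

Final: 0.01690 hr


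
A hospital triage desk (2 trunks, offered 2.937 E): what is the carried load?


B(2,2.937) = 0.522787 (Erlang-B)
Carried load = a(1 − B) = 2.937·(1 − 0.522787) = 2.937·0.477213 = 1.4016 E

Final: 1.4016 Erlangs


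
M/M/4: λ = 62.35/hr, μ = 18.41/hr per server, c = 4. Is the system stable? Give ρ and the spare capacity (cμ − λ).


Total capacity cμ = 4·18.41 = 73.64/hr
ρ = λ/(cμ) = 62.35/73.64 = 0.8467
Stable ⇔ ρ < 1: YES
Spare capacity = cμ − λ = 73.64 − 62.35 = 11.29/hr

Final: ρ = 0.8467; stable; margin = 11.29/hr


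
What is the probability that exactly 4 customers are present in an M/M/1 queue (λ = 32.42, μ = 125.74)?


ρ = 32.42/125.74 = 0.2578
P_n = (1−ρ)·ρ^n = (1 − 0.2578)·0.2578^4 = 0.7422·0.004419 = 0.003280

Final: 0.003280


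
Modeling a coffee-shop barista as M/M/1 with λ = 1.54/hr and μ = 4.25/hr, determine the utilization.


ρ = λ/μ = 1.54/4.25 = 0.3624

Final: 0.3624


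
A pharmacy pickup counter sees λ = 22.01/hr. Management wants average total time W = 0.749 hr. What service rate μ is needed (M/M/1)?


W = 1/(μ−λ) ⇒ μ − λ = 1/W = 1/0.749 = 1.3351
μ = λ + 1/W = 22.01 + 1.3351 = 23.3451 per hr

Final: 23.3451 /hr


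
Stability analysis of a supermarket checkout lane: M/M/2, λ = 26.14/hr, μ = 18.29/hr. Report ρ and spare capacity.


Total capacity cμ = 2·18.29 = 36.58/hr
ρ = λ/(cμ) = 26.14/36.58 = 0.7146
Stable ⇔ ρ < 1: YES
Spare capacity = cμ − λ = 36.58 − 26.14 = 10.44/hr

Final: ρ = 0.7146; stable; margin = 10.44/hr


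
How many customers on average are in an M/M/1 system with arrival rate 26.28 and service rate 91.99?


ρ = λ/μ = 26.28/91.99 = 0.2857
L = ρ/(1−ρ) = 0.2857/(1 − 0.2857) = 0.2857/0.7143 = 0.3999

Final: 0.3999


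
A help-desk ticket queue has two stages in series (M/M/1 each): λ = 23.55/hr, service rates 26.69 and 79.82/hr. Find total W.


Each node sees arrival rate λ = 23.55/hr (tandem ⇒ throughput preserved).
W₁ = 1/(μ₁−λ) = 1/(26.69−23.55) = 0.31847 hr
W₂ = 1/(μ₂−λ) = 1/(79.82−23.55) = 0.01777 hr
W_total = W₁ + W₂ = 0.31847 + 0.01777 = 0.33624 hr

Final: 0.33624 hr


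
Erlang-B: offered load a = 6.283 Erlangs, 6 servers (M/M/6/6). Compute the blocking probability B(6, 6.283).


B(c,a) = (a^c/c!) / Σ_{k=0}^{c} a^k/k!
a^6/6! = 85.441696
Σ terms (k=0..6): 1.00000 + 6.28300 + 19.73804 + 41.33804 + 64.93173 + 81.59322 + 85.44170 = 300.325735
B = 85.441696/300.325735 = 0.284497

Final: 0.284497


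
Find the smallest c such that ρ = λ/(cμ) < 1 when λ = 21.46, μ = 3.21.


Stability requires cμ > λ ⇔ c > λ/μ.
λ/μ = 21.46/3.21 = 6.6854
Minimum integer c = ⌊6.6854⌋ + 1 = 7
Check: 7·3.21 = 22.47 > 21.46, while 6·3.21 = 19.26 ≤ 21.46

Final: 7 servers


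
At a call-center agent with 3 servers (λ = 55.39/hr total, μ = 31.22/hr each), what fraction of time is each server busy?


ρ = λ/(cμ) = 55.39/(3·31.22) = 55.39/93.66 = 0.5914

Final: 0.5914


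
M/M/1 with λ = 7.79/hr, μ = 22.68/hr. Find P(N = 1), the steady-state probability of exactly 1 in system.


ρ = 7.79/22.68 = 0.3435
P_n = (1−ρ)·ρ^n = (1 − 0.3435)·0.3435^1 = 0.6565·0.343474 = 0.225500

Final: 0.225500


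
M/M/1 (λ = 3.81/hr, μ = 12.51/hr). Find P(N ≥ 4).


ρ = 3.81/12.51 = 0.3046
P(N ≥ n) = ρ^n = 0.3046^4 = 0.008603

Final: 0.008603


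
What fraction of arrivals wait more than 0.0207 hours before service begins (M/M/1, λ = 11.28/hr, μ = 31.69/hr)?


ρ = 11.28/31.69 = 0.3559
P(Wq > t) = ρ·e^{−(μ−λ)t} = 0.3559·e^{−0.4225}
= 0.3559·0.655415 = 0.233294

Final: 0.233294


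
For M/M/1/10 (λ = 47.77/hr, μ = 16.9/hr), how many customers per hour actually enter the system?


ρ = 2.8266; P_K = (1−ρ)ρ^10/(1−ρ^11) = 0.646228
λ_eff = λ(1 − P_K) = 47.77·(1 − 0.646228) = 47.77·0.353772 = 16.8997 /hr

Final: 16.8997 /hr


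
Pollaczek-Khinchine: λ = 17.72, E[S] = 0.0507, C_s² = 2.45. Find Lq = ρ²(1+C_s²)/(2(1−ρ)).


ρ = λ·E[S] = 17.72·0.0507 = 0.8984
Lq = ρ²(1+C_s²)/(2(1−ρ)) = 0.8071·(1+2.45)/(2·0.1016)
= 0.8071·3.4500/0.2032 = 13.70427

Final: 13.70427


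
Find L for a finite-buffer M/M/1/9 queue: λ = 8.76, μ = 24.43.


ρ = 8.76/24.43 = 0.3586
L = ρ[1 − (K+1)ρ^K + Kρ^(K+1)] / [(1−ρ)(1−ρ^(K+1))]
Numerator: 0.3586·(1 − 10·0.00009800 + 9·0.00003514) = 0.358338
Denominator: (0.6414)·(0.999965) = 0.641402
L = 0.358338/0.641402 = 0.5587

Final: 0.5587


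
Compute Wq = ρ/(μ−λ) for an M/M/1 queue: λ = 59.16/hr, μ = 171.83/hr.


ρ = 59.16/171.83 = 0.3443
Wq = ρ/(μ−λ) = 0.3443/(171.83 − 59.16) = 0.3443/112.67 = 0.003056 hr

Final: 0.003056 hr


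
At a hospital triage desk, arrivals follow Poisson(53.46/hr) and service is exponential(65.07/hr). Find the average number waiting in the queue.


ρ = 53.46/65.07 = 0.8216
Lq = ρ²/(1−ρ) = 0.6750/0.1784 = 3.7831

Final: 3.7831


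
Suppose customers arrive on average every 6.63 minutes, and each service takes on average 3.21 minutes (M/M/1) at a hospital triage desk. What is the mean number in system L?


λ = 60/6.63 = 9.0498 /hr
μ = 60/3.21 = 18.6916 /hr
ρ = λ/μ = 9.0498/18.6916 = 0.4842
L = ρ/(1−ρ) = 0.4842/0.5158 = 0.9386

Final: 0.9386


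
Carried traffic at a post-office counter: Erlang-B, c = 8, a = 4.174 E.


B(8,4.174) = 0.036145 (Erlang-B)
Carried load = a(1 − B) = 4.174·(1 − 0.036145) = 4.174·0.963855 = 4.0231 E

Final: 4.0231 Erlangs


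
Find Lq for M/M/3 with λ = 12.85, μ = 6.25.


a = λ/μ = 2.0560; ρ = a/3 = 0.6853
P₀ = 0.102324
Lq = P₀·a^c·ρ / (c!·(1−ρ)²) = 0.102324·8.69099·0.6853/(6·0.09902)
= 1.02588

Final: 1.02588
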